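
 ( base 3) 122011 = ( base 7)1231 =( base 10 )463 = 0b111001111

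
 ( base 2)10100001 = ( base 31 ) 56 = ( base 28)5l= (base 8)241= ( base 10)161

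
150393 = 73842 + 76551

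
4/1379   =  4/1379  =  0.00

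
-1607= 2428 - 4035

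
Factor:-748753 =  - 419^1* 1787^1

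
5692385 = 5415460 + 276925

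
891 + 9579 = 10470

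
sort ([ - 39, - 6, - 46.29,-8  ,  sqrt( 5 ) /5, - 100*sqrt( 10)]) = [ - 100*sqrt( 10 ),  -  46.29,  -  39, - 8, - 6, sqrt( 5 ) /5 ] 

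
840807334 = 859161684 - 18354350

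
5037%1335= 1032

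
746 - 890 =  - 144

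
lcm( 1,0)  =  0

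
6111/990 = 679/110  =  6.17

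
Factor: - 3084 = -2^2*3^1*257^1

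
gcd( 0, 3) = 3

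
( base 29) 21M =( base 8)3305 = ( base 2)11011000101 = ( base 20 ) 46D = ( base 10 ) 1733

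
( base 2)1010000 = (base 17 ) 4C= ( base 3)2222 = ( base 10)80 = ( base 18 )48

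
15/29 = 15/29 = 0.52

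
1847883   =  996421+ 851462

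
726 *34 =24684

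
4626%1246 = 888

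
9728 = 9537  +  191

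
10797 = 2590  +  8207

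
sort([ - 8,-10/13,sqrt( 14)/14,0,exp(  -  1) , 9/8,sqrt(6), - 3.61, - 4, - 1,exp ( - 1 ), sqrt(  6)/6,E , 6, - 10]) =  [ - 10, - 8,-4, - 3.61, - 1, - 10/13, 0, sqrt(14)/14 , exp( - 1), exp( - 1 ), sqrt( 6)/6,9/8,sqrt (6),E, 6]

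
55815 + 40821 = 96636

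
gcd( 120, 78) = 6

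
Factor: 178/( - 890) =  - 5^(-1 ) = - 1/5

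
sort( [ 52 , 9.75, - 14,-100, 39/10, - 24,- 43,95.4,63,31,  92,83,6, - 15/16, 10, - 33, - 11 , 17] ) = [-100, - 43,-33, - 24,-14,-11,-15/16 , 39/10,6, 9.75, 10 , 17, 31,  52,  63,  83,92,95.4 ] 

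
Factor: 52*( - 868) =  - 45136 = - 2^4*  7^1*13^1 * 31^1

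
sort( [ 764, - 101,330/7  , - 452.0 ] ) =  [ - 452.0, - 101 , 330/7, 764 ] 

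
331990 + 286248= 618238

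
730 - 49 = 681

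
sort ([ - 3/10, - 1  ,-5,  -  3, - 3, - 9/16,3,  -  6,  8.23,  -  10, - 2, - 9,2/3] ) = [- 10, - 9, - 6,-5, - 3 , - 3, - 2 ,- 1, - 9/16, - 3/10,2/3,3,8.23]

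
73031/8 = 9128 + 7/8= 9128.88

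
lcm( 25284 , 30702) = 429828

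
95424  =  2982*32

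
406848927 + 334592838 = 741441765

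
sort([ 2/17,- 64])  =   [ - 64,  2/17]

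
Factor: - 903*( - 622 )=561666 = 2^1*3^1*7^1*43^1*311^1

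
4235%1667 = 901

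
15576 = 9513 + 6063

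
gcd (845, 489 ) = 1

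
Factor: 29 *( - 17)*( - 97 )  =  17^1*29^1 * 97^1 = 47821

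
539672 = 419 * 1288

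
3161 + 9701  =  12862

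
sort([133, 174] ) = [ 133, 174]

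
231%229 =2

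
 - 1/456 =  - 1 + 455/456 = - 0.00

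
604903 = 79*7657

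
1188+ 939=2127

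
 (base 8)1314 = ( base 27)QE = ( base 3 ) 222112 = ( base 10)716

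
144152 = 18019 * 8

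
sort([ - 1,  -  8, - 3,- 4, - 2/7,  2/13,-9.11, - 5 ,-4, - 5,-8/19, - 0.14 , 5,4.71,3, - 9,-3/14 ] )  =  [ - 9.11, - 9, - 8,-5, - 5,  -  4, - 4,-3, - 1, -8/19, - 2/7, - 3/14 , - 0.14, 2/13, 3, 4.71, 5 ]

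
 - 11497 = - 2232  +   - 9265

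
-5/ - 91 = 5/91 = 0.05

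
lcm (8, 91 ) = 728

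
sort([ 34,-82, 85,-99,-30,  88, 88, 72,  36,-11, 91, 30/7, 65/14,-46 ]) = [ - 99,-82, - 46,-30,-11 , 30/7,65/14, 34, 36, 72, 85,88, 88,  91 ]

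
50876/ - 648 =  - 12719/162= -78.51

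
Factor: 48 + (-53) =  - 5^1 = - 5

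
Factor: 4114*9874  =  2^2*11^2*17^1*4937^1 = 40621636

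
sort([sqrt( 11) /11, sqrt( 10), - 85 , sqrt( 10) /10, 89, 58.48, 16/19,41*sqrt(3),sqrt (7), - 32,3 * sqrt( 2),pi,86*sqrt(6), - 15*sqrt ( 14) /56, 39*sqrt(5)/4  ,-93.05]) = [ - 93.05, - 85, - 32,- 15*sqrt( 14 )/56,sqrt(11)/11,sqrt(10)/10, 16/19, sqrt( 7 ), pi, sqrt(10),3*sqrt(2), 39*sqrt (5)/4, 58.48,41*sqrt(3), 89, 86*sqrt ( 6)] 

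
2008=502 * 4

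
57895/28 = 57895/28 = 2067.68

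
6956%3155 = 646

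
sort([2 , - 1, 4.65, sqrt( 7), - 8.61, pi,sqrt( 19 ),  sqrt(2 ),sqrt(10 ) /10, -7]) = [ - 8.61, - 7, - 1,sqrt( 10 )/10, sqrt( 2 ),2, sqrt(7 ), pi,  sqrt( 19), 4.65]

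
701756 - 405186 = 296570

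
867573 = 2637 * 329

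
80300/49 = 80300/49 = 1638.78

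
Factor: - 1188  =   - 2^2*3^3*11^1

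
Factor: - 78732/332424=- 2^(-1)*3^2 *19^ ( - 1 ) = - 9/38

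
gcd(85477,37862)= 1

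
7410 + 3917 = 11327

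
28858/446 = 64 + 157/223 = 64.70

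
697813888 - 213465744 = 484348144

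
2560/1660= 128/83 = 1.54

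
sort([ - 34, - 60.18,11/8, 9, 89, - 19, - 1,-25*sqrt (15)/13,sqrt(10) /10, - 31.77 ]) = [ - 60.18,  -  34,-31.77,-19,-25*sqrt ( 15)/13,-1, sqrt(10)/10,11/8,9,89 ]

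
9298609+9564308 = 18862917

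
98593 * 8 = 788744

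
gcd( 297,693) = 99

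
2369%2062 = 307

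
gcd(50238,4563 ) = 9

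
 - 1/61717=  - 1  +  61716/61717 = - 0.00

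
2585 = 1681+904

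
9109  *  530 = 4827770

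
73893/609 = 24631/203 = 121.33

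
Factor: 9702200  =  2^3*5^2*139^1*349^1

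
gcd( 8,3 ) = 1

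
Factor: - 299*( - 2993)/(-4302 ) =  - 894907/4302 = - 2^(-1 )*3^( - 2 )*13^1*23^1*41^1*73^1*239^ ( - 1)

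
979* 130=127270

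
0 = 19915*0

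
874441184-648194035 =226247149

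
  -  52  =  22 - 74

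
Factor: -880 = -2^4*5^1*11^1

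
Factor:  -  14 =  - 2^1*7^1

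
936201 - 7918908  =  -6982707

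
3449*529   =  1824521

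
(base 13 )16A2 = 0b110100001111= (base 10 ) 3343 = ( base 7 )12514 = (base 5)101333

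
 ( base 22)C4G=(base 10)5912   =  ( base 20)efc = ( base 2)1011100011000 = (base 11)4495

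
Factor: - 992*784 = -2^9*7^2 *31^1 = - 777728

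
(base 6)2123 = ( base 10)483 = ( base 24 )k3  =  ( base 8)743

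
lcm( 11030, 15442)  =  77210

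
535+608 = 1143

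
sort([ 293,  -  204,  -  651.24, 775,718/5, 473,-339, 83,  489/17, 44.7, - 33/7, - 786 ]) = [  -  786,-651.24,-339,- 204,  -  33/7,  489/17, 44.7,83,  718/5,293 , 473, 775]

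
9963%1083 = 216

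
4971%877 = 586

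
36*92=3312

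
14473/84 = 172 + 25/84 = 172.30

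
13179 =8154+5025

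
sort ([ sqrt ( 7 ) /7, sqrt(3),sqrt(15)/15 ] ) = [sqrt( 15 )/15,sqrt( 7)/7,sqrt(3) ]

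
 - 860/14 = -430/7  =  - 61.43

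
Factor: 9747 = 3^3*19^2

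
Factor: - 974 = - 2^1 * 487^1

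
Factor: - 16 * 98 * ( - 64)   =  2^11*7^2  =  100352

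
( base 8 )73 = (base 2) 111011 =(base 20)2j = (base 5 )214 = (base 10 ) 59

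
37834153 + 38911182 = 76745335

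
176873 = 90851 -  - 86022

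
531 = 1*531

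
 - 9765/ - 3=3255/1=   3255.00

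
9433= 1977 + 7456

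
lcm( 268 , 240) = 16080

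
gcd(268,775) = 1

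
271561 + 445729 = 717290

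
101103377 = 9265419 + 91837958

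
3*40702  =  122106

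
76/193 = 76/193 = 0.39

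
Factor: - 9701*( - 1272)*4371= 53936706312 = 2^3*3^2*31^1*47^1*53^1*89^1*109^1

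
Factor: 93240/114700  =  2^1*3^2 * 5^(-1 ) * 7^1 * 31^ (-1 )= 126/155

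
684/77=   8 + 68/77 = 8.88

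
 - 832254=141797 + - 974051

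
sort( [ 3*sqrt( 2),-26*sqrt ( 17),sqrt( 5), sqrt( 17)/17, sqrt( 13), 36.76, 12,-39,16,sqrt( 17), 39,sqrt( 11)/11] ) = [ -26*sqrt( 17), - 39,sqrt(17)/17,sqrt (11)/11, sqrt( 5 ),sqrt( 13),  sqrt( 17),3*sqrt(2), 12, 16,36.76,39] 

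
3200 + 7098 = 10298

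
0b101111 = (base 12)3b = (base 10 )47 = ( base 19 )29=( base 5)142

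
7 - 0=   7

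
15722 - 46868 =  - 31146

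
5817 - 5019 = 798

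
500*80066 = 40033000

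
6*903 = 5418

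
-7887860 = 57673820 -65561680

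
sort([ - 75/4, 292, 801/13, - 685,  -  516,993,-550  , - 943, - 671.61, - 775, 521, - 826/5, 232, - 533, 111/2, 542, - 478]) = [ - 943, - 775,-685, - 671.61,-550, - 533, - 516, - 478, - 826/5, - 75/4, 111/2,801/13, 232 , 292, 521,542,993]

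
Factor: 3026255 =5^1*17^1 * 35603^1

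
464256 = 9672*48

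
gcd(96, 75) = 3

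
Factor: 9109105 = 5^1*1821821^1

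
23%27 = 23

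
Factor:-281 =-281^1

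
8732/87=100  +  32/87= 100.37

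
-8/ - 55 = 8/55 =0.15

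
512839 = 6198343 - 5685504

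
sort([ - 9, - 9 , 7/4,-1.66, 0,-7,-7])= [-9, - 9,-7,- 7,- 1.66, 0, 7/4 ] 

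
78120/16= 9765/2 = 4882.50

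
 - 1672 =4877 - 6549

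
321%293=28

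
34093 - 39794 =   -  5701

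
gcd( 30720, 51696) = 48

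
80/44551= 80/44551  =  0.00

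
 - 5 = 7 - 12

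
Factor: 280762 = 2^1*140381^1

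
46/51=46/51 = 0.90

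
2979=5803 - 2824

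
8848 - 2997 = 5851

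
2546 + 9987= 12533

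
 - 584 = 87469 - 88053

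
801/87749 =801/87749 = 0.01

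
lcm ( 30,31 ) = 930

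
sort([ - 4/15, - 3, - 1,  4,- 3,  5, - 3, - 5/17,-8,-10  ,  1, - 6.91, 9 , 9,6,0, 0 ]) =[ - 10 ,-8,-6.91,-3, - 3, - 3, - 1,  -  5/17, - 4/15,0, 0, 1, 4, 5, 6,9,9]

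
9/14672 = 9/14672 = 0.00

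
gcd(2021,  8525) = 1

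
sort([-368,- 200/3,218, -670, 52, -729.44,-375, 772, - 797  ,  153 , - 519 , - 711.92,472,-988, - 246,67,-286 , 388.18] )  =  [- 988,-797, - 729.44,-711.92,-670,- 519,-375,-368,-286, - 246,-200/3, 52,67,153,218, 388.18,472,772]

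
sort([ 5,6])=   [5,6 ]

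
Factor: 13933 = 13933^1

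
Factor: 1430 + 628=2^1*3^1*7^3 = 2058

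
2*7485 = 14970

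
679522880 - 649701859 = 29821021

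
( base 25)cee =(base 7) 31633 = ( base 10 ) 7864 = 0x1eb8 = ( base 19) 12eh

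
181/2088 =181/2088 = 0.09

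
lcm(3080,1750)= 77000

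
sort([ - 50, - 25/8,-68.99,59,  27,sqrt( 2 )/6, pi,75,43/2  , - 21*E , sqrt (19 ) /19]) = [ - 68.99, - 21 * E,-50, - 25/8,sqrt( 19)/19,sqrt( 2)/6,  pi, 43/2,27, 59, 75 ] 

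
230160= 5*46032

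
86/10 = 43/5 = 8.60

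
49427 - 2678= 46749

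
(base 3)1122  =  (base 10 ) 44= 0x2c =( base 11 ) 40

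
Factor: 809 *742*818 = 491027404 = 2^2*7^1*53^1*409^1*809^1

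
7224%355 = 124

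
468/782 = 234/391 =0.60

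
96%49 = 47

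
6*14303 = 85818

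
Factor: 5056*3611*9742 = 177861798272 = 2^7*23^1*79^1*157^1*4871^1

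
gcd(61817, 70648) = 8831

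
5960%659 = 29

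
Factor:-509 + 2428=19^1*101^1 = 1919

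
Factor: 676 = 2^2*13^2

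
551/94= 551/94 = 5.86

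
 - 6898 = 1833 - 8731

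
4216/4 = 1054 = 1054.00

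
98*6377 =624946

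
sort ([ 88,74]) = [ 74,  88] 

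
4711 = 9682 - 4971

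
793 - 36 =757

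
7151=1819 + 5332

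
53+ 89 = 142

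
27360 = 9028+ 18332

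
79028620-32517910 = 46510710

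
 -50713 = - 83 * 611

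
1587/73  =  1587/73 = 21.74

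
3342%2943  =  399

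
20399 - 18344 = 2055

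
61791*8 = 494328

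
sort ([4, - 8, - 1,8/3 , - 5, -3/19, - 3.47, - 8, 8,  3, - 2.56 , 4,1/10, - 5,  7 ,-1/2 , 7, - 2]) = [ - 8,-8,-5, -5,  -  3.47, - 2.56, - 2, - 1, - 1/2, -3/19, 1/10 , 8/3,3, 4,4, 7,7,8 ]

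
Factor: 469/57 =3^ ( - 1)*7^1*19^( - 1 )*67^1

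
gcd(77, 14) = 7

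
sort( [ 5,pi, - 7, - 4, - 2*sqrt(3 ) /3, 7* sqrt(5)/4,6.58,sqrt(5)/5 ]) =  [ - 7, - 4, - 2*sqrt( 3)/3,sqrt(5) /5,pi,7*sqrt( 5 ) /4,5,6.58 ] 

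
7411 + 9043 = 16454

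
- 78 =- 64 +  - 14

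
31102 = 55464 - 24362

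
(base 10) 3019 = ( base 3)11010211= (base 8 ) 5713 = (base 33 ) 2PG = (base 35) 2G9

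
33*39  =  1287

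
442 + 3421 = 3863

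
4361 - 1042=3319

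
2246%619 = 389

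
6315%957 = 573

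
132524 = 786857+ - 654333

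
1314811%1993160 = 1314811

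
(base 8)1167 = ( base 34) IJ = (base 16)277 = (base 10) 631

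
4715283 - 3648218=1067065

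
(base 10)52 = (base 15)37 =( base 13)40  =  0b110100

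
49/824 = 49/824 = 0.06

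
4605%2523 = 2082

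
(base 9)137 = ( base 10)115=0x73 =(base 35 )3a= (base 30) 3P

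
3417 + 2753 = 6170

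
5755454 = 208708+5546746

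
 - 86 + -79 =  - 165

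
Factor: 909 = 3^2*101^1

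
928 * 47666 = 44234048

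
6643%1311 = 88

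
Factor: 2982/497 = 2^1*3^1 = 6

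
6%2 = 0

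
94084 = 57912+36172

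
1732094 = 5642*307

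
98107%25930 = 20317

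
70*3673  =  257110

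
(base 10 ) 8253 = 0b10000000111101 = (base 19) 13G7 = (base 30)953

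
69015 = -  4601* ( - 15)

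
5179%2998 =2181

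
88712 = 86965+1747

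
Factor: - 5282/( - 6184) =2^( - 2 )*19^1*139^1*773^( - 1) = 2641/3092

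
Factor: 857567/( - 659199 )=-3^ ( - 1)*29^ ( - 1)*7577^(-1)*857567^1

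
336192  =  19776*17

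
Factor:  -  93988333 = - 29^1*367^1*8831^1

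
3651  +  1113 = 4764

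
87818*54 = 4742172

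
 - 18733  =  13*( - 1441)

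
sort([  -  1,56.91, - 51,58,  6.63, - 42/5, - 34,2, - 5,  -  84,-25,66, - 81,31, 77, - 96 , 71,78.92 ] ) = [ - 96, - 84, - 81, - 51, - 34, - 25,- 42/5,-5, - 1,  2,6.63,31, 56.91,58,66,71,77,  78.92 ]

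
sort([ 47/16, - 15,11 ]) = [-15, 47/16 , 11]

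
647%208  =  23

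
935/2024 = 85/184  =  0.46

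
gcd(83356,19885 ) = 1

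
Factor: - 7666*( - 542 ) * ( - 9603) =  - 39900196116 = - 2^2 * 3^2 * 11^1* 97^1*271^1*3833^1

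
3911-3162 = 749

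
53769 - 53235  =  534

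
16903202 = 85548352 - 68645150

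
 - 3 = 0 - 3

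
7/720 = 7/720= 0.01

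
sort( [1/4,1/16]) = [ 1/16, 1/4 ] 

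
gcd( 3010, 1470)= 70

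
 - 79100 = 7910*( - 10)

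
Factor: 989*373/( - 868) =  - 2^ ( - 2)*7^(  -  1 ) * 23^1 * 31^( - 1)*43^1  *373^1 = - 368897/868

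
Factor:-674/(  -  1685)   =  2^1*5^(  -  1)  =  2/5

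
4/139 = 4/139= 0.03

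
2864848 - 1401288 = 1463560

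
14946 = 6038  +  8908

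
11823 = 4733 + 7090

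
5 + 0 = 5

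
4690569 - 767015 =3923554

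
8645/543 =8645/543= 15.92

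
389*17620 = 6854180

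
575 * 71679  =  41215425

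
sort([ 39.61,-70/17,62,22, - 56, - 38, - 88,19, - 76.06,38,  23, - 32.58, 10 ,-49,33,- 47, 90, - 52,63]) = [  -  88,-76.06, - 56,-52, - 49, - 47, - 38,-32.58,-70/17,10, 19, 22, 23, 33, 38,39.61,62, 63,90 ]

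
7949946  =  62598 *127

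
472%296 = 176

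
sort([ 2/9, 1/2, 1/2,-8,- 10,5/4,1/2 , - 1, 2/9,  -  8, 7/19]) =[ - 10, - 8, - 8, - 1, 2/9,2/9 , 7/19, 1/2,1/2, 1/2,5/4]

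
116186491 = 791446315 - 675259824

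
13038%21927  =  13038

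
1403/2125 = 1403/2125 = 0.66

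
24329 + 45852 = 70181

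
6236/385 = 16  +  76/385  =  16.20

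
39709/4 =39709/4 = 9927.25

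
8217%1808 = 985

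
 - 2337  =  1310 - 3647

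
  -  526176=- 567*928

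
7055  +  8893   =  15948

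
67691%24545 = 18601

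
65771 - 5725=60046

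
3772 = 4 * 943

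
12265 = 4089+8176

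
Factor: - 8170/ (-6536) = 2^( - 2 )*5^1 =5/4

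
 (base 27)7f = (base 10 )204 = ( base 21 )9F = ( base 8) 314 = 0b11001100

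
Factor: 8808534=2^1*3^3*7^2 *3329^1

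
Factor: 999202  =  2^1*499601^1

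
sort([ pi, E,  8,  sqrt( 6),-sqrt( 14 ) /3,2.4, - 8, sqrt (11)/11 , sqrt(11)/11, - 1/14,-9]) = [-9 ,  -  8,-sqrt( 14)/3 , - 1/14, sqrt (11)/11  ,  sqrt( 11 )/11, 2.4,sqrt( 6), E,pi,  8] 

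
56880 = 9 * 6320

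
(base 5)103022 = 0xDB8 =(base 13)17a2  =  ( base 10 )3512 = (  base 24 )628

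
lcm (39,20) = 780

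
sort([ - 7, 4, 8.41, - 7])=[-7, - 7, 4,8.41]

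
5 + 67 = 72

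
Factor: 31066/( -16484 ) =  - 49/26 = - 2^( - 1) * 7^2*13^( - 1 ) 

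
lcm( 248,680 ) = 21080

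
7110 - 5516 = 1594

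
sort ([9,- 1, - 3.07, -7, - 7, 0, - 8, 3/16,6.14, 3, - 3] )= [ - 8,  -  7, - 7, - 3.07, - 3, - 1 , 0,3/16,  3 , 6.14,9] 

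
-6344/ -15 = 6344/15=422.93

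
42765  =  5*8553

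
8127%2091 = 1854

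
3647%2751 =896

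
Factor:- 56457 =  - 3^4*17^1*41^1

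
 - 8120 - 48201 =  - 56321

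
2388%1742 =646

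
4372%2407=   1965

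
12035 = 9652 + 2383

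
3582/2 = 1791 = 1791.00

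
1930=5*386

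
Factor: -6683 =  - 41^1*163^1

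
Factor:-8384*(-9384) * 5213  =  2^9*3^1*13^1 *17^1*23^1*131^1 * 401^1 = 410135152128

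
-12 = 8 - 20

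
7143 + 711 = 7854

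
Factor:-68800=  - 2^6*5^2  *  43^1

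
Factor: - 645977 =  - 73^1*8849^1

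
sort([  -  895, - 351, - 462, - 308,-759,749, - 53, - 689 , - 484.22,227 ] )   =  [ - 895,-759, - 689, - 484.22,-462, - 351, - 308, - 53, 227,749 ]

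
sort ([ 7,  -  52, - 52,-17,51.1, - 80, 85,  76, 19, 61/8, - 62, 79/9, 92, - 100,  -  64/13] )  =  [ - 100, - 80,-62,-52, - 52,-17 , - 64/13,7 , 61/8,79/9,19,51.1,76,85, 92]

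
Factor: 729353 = 19^1*23^1 * 1669^1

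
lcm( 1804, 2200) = 90200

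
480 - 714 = - 234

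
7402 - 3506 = 3896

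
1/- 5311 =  -1 +5310/5311= - 0.00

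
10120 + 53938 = 64058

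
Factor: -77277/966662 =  - 2^ ( - 1 )*3^1*37^(-1)*13063^(- 1 )*25759^1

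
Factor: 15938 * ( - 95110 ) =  - 1515863180 = - 2^2 * 5^1*13^1 * 613^1 * 9511^1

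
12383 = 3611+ 8772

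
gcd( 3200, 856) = 8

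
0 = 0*267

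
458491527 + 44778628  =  503270155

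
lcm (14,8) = 56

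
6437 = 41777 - 35340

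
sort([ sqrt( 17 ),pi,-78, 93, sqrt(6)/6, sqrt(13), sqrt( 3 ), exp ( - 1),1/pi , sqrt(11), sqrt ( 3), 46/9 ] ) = [-78, 1/pi, exp( - 1), sqrt( 6 ) /6,sqrt( 3), sqrt ( 3 ),pi,sqrt(11 ), sqrt( 13 ),  sqrt( 17 ),46/9 , 93]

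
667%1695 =667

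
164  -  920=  - 756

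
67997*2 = 135994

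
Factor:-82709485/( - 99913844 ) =2^( - 2 )*5^1*2473^1*4297^(-1)*5813^(-1)*6689^1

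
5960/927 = 5960/927 = 6.43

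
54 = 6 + 48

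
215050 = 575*374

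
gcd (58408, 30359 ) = 7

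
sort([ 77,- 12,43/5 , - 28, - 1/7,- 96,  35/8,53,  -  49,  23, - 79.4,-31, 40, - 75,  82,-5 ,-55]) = [ - 96, - 79.4,- 75 ,-55,-49, - 31,-28, - 12 ,-5,-1/7,35/8,43/5,23 , 40,53,  77,82] 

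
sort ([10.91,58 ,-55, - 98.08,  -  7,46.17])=[-98.08,-55, - 7 , 10.91,46.17, 58 ]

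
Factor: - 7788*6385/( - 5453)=49726380/5453 = 2^2*3^1*5^1* 7^( - 1 )*11^1 * 19^( - 1 )*41^( - 1 ) *59^1*1277^1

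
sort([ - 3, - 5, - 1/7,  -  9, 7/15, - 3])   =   [-9,-5,- 3, - 3, -1/7, 7/15] 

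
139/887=139/887 =0.16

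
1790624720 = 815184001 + 975440719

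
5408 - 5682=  - 274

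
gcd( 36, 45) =9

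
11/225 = 11/225  =  0.05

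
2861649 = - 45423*( - 63)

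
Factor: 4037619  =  3^1* 17^2*4657^1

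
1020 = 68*15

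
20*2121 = 42420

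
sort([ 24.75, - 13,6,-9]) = [ -13 , - 9,6, 24.75] 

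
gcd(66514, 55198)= 2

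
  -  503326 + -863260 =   -  1366586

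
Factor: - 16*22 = - 2^5  *11^1 = -  352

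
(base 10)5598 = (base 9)7610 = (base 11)422a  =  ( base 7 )22215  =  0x15de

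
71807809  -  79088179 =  - 7280370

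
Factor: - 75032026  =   - 2^1*19^1 * 23^1 * 293^2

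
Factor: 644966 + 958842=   2^5*50119^1=1603808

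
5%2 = 1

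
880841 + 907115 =1787956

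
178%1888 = 178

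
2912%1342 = 228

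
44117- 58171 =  - 14054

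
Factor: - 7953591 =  - 3^1*2651197^1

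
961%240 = 1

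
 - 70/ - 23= 3 + 1/23  =  3.04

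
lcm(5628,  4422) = 61908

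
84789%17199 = 15993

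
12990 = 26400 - 13410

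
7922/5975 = 1 + 1947/5975=1.33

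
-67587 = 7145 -74732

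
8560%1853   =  1148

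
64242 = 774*83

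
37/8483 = 37/8483= 0.00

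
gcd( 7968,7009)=1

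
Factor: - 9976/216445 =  -2^3*5^ ( - 1)*29^1*43^1*73^( - 1)*593^(  -  1)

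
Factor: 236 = 2^2*59^1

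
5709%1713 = 570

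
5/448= 5/448 = 0.01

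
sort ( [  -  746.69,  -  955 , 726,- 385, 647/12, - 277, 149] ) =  [-955, - 746.69, - 385 ,-277,647/12, 149, 726]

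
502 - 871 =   -  369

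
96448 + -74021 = 22427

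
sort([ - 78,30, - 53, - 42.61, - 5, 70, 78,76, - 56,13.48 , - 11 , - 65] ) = [ - 78,- 65, - 56,- 53 , - 42.61 , - 11, - 5,13.48, 30, 70,76, 78 ]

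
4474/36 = 124 + 5/18 = 124.28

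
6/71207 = 6/71207=0.00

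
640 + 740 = 1380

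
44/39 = 44/39 = 1.13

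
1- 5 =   -  4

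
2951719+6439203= 9390922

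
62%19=5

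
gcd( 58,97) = 1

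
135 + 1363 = 1498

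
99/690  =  33/230 = 0.14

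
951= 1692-741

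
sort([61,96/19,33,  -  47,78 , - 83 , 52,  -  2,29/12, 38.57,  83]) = [ - 83 ,-47  , - 2,29/12 , 96/19,33 , 38.57,52, 61,  78,83]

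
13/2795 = 1/215 = 0.00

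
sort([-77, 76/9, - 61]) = [ - 77, - 61,  76/9]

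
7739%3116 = 1507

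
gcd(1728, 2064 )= 48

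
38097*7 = 266679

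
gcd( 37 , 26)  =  1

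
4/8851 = 4/8851 =0.00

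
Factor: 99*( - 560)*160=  - 2^9 * 3^2*5^2*  7^1*11^1 = - 8870400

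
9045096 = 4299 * 2104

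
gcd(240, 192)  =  48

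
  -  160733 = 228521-389254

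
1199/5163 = 1199/5163 = 0.23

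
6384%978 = 516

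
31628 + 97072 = 128700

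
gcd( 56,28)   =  28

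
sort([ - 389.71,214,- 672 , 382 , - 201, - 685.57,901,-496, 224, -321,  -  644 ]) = [ - 685.57, - 672,  -  644,-496, - 389.71,-321 ,-201,214, 224,382,901 ] 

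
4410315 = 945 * 4667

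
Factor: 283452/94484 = 3 = 3^1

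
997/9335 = 997/9335 = 0.11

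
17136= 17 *1008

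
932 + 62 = 994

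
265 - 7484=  - 7219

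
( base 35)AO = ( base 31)c2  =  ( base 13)22A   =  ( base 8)566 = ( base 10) 374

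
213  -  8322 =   -  8109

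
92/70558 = 46/35279 = 0.00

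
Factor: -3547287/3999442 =-2^( - 1 )*3^3 * 131381^1*1999721^(  -  1)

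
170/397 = 170/397 = 0.43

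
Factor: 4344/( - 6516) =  - 2/3 = - 2^1*3^(-1) 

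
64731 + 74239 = 138970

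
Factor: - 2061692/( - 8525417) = 2^2*17^1*41^(  -  1) * 269^( - 1) * 773^( - 1)*30319^1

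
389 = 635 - 246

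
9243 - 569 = 8674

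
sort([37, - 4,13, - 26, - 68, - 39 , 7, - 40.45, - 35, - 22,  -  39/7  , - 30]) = [-68,-40.45 ,-39, - 35,-30, - 26, -22,-39/7, -4, 7,13,  37 ]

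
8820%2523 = 1251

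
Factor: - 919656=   -  2^3*3^2*53^1*241^1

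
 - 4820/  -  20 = 241/1 = 241.00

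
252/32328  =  7/898 = 0.01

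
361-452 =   -  91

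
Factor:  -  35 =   -  5^1*7^1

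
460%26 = 18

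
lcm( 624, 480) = 6240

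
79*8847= 698913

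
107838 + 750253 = 858091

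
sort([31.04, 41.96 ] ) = [ 31.04,41.96 ]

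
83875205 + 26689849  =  110565054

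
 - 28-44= - 72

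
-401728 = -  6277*64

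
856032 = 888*964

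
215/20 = 10 + 3/4 = 10.75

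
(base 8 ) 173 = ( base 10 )123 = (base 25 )4n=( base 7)234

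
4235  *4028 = 17058580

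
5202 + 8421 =13623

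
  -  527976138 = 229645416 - 757621554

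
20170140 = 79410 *254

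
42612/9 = 14204/3  =  4734.67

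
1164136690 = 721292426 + 442844264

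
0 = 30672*0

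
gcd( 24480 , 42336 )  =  288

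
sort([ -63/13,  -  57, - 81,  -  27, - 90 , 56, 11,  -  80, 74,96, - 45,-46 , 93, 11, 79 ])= [ - 90 , - 81,  -  80, - 57, - 46,  -  45, - 27, - 63/13,11,  11,56, 74, 79, 93,  96] 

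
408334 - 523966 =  - 115632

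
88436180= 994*88970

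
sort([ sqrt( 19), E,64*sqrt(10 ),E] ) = [E,  E,sqrt( 19), 64*sqrt(10)] 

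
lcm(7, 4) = 28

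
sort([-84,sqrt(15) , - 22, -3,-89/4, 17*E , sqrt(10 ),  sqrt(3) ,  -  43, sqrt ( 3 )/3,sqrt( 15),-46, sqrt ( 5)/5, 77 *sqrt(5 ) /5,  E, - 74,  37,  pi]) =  [-84,  -  74 , - 46, -43, - 89/4,-22, - 3, sqrt ( 5 )/5,sqrt(3)/3,  sqrt ( 3), E, pi,sqrt( 10 ), sqrt (15 ),sqrt(15), 77 * sqrt( 5 ) /5 , 37, 17* E]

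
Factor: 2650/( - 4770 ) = -3^(  -  2 )*5^1=- 5/9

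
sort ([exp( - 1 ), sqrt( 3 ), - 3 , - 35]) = [ - 35 , - 3, exp( - 1)  ,  sqrt(3)]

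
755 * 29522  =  22289110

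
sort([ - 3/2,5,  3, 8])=[ - 3/2,3,  5,  8]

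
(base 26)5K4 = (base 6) 30024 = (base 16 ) F40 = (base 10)3904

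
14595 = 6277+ 8318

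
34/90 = 17/45 = 0.38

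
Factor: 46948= 2^2 * 11^2*97^1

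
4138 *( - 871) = -3604198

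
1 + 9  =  10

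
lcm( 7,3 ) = 21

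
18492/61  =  303 + 9/61= 303.15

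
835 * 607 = 506845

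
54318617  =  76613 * 709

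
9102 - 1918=7184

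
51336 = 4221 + 47115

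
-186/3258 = -1+512/543 = - 0.06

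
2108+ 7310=9418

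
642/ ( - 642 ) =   -  1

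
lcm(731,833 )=35819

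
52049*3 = 156147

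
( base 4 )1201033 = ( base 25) 9NN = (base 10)6223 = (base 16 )184f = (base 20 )FB3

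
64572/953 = 64572/953 = 67.76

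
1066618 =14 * 76187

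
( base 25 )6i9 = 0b1000001110001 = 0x1071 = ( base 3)12202220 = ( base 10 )4209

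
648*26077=16897896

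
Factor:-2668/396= - 667/99=   - 3^( - 2) * 11^(-1)*23^1*29^1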